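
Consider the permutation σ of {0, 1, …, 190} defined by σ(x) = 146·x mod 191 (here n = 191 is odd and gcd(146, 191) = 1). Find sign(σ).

-1

Trace 59: π^k(59) = [59, 19, 100, 84, 40, 110, 16] for k=0..6.
π_146 has 2 disjoint cycles with lengths [190, 1] on {0,…,190}.
Σ(ℓ_i−1) = 191−2 = 189; sign = (−1)^189 = -1.
Via Zolotarev, sign(π_{146}) = (146|191) = -1.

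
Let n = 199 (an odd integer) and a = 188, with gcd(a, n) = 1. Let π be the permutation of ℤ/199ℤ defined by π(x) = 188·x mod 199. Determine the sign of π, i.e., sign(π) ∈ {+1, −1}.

+1

Trace 114: π^k(114) = [114, 139, 63, 103, 61, 125, 18] for k=0..6.
Cycle lengths of π_188 on ℤ/199ℤ: [11, 11, 11, 11, 11, 11, 11, 11, 11, 11, 11, 11, 11, 11, 11, 11, 11, 11, 1]; 19 cycles in total.
199 − 19 = 180 transpositions; sign(π) = (−1)^180 = +1.
The Jacobi symbol (188|199) = +1 (Zolotarev) agrees.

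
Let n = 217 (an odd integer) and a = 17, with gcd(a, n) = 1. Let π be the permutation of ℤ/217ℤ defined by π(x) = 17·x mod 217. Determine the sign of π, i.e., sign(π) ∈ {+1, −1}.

+1

Orbit of 200 under x↦17x: [200, 145, 78, 24, 191, 209, 81]… (length divides ord_217(17)).
Cycle type of π: 30×7 + 6 + 1; total 9 cycles.
With 9 cycles on 217 points, sign = (−1)^{217−9} = +1.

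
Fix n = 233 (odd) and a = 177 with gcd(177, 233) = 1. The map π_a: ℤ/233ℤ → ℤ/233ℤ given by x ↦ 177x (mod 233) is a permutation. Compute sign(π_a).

Orbit of 25 under x↦177x: [25, 231, 112, 19, 101, 169, 89]… (length divides ord_233(177)).
3 cycles of lengths [116, 116, 1].
With 3 cycles on 233 points, sign = (−1)^{233−3} = +1.
Check: (177/233) = +1 by Zolotarev.

+1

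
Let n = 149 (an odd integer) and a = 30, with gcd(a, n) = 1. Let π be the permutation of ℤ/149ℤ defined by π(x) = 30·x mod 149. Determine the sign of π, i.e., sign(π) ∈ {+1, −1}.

Start at x=73: 73 → 104 → 140 → 28 → 95 → 19 → 123 → … (one orbit).
Cycle type of π: 37×4 + 1; total 5 cycles.
Σ(ℓ_i−1) = 149−5 = 144; sign = (−1)^144 = +1.

+1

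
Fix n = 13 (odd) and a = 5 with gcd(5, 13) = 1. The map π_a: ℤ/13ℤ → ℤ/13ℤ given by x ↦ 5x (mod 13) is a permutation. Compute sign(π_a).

Orbit of 5 under x↦5x: [5, 12, 8, 1]… (length divides ord_13(5)).
4 cycles of lengths [4, 4, 4, 1].
13 − 4 = 9 transpositions; sign(π) = (−1)^9 = -1.

-1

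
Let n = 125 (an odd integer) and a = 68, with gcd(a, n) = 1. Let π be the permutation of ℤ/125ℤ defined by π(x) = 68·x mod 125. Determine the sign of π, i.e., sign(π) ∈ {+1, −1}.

-1

Orbit of 57 under x↦68x: [57, 1, 68, 124]… (length divides ord_125(68)).
Cycle lengths of π_68 on ℤ/125ℤ: [4, 4, 4, 4, 4, 4, 4, 4, 4, 4, 4, 4, 4, 4, 4, 4, 4, 4, 4, 4, 4, 4, 4, 4, 4, 4, 4, 4, 4, 4, 4, 1]; 32 cycles in total.
32 cycles on 125: each ℓ→(−1)^(ℓ−1), product (−1)^93 = -1.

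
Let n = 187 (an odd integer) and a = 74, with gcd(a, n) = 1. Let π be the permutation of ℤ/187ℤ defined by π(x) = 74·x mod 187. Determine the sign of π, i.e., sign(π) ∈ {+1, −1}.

Trace 157: π^k(157) = [157, 24, 93, 150, 67, 96, 185] for k=0..6.
The orbit structure of x ↦ 74x mod 187: 5 orbits of sizes [80, 80, 16, 10, 1].
With 5 cycles on 187 points, sign = (−1)^{187−5} = +1.

+1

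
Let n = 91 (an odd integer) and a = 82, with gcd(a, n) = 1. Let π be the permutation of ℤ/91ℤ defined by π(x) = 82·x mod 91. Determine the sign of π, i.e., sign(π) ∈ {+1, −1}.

-1

Orbit of 1 under x↦82x: [1, 82, 81, 90, 9, 10]… (length divides ord_91(82)).
Decompose π into cycles: lengths [6, 6, 6, 6, 6, 6, 6, 6, 6, 6, 6, 6, 6, 6, 6, 1] (16 cycles, including the fixed point 0).
sign(π) = (−1)^{n − #cycles} = (−1)^{91−16} = (−1)^75 = -1.
Via Zolotarev, sign(π_{82}) = (82|91) = -1.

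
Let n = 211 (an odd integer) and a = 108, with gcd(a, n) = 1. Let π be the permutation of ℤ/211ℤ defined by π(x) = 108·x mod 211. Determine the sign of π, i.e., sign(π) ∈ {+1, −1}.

Trace 192: π^k(192) = [192, 58, 145, 46, 115, 182, 33] for k=0..6.
Cycle type of π: 210 + 1; total 2 cycles.
With 2 cycles on 211 points, sign = (−1)^{211−2} = -1.
Check: (108/211) = -1 by Zolotarev.

-1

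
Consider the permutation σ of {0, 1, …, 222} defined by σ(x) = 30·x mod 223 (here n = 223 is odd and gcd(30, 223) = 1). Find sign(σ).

+1

Start at x=105: 105 → 28 → 171 → 1 → 30 → 8 → 17 → … (one orbit).
π_30 has 7 disjoint cycles with lengths [37, 37, 37, 37, 37, 37, 1] on {0,…,222}.
With 7 cycles on 223 points, sign = (−1)^{223−7} = +1.
(30|223)_J = +1 (Zolotarev's lemma cross-check).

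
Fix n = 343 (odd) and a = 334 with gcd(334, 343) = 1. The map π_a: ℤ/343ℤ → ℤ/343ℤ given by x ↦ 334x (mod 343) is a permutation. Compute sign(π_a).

Trace 239: π^k(239) = [239, 250, 151, 13, 226, 24, 127] for k=0..6.
π_334 has 4 disjoint cycles with lengths [294, 42, 6, 1] on {0,…,342}.
sign(π) = (−1)^{n − #cycles} = (−1)^{343−4} = (−1)^339 = -1.

-1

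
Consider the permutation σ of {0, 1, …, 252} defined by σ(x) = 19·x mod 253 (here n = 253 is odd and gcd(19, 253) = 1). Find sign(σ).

+1

Trace 243: π^k(243) = [243, 63, 185, 226, 246, 120, 3] for k=0..6.
Cycle type of π: 110×2 + 22 + 10 + 1; total 5 cycles.
253 − 5 = 248 transpositions; sign(π) = (−1)^248 = +1.
Check: (19/253) = +1 by Zolotarev.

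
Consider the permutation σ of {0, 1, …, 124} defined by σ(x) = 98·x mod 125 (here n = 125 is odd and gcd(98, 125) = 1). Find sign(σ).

-1

Trace 124: π^k(124) = [124, 27, 21, 58, 59, 32, 11] for k=0..6.
Cycle lengths of π_98 on ℤ/125ℤ: [100, 20, 4, 1]; 4 cycles in total.
Σ(ℓ_i−1) = 125−4 = 121; sign = (−1)^121 = -1.
(98|125)_J = -1 (Zolotarev's lemma cross-check).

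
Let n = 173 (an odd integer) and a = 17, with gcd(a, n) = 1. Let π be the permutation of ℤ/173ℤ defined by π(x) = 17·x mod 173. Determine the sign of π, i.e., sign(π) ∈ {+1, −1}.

Orbit of 134 under x↦17x: [134, 29, 147, 77, 98, 109, 123]… (length divides ord_173(17)).
The orbit structure of x ↦ 17x mod 173: 2 orbits of sizes [172, 1].
Σ(ℓ_i−1) = 173−2 = 171; sign = (−1)^171 = -1.
The Jacobi symbol (17|173) = -1 (Zolotarev) agrees.

-1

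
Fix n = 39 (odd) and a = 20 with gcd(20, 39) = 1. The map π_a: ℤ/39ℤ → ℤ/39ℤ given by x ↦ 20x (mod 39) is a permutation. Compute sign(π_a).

+1

Orbit of 5 under x↦20x: [5, 22, 11, 25, 32, 16, 8]… (length divides ord_39(20)).
Cycle type of π: 12×3 + 2 + 1; total 5 cycles.
With 5 cycles on 39 points, sign = (−1)^{39−5} = +1.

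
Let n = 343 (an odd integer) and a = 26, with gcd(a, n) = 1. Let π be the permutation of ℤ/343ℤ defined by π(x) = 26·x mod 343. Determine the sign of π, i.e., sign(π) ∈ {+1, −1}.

-1

Orbit of 76 under x↦26x: [76, 261, 269, 134, 54, 32, 146]… (length divides ord_343(26)).
Cycle type of π: 294 + 42 + 6 + 1; total 4 cycles.
n − c = 343 − 4 = 339; sign = (−1)^339 = -1.
Via Zolotarev, sign(π_{26}) = (26|343) = -1.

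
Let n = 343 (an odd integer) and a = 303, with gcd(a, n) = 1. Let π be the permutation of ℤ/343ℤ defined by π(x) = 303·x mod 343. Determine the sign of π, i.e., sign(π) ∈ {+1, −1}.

Start at x=151: 151 → 134 → 128 → 25 → 29 → 212 → 95 → … (one orbit).
The orbit structure of x ↦ 303x mod 343: 7 orbits of sizes [147, 147, 21, 21, 3, 3, 1].
343 − 7 = 336 transpositions; sign(π) = (−1)^336 = +1.

+1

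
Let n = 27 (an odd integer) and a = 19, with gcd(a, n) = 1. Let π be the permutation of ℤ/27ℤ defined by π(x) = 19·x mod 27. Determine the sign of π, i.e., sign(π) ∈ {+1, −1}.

Trace 19: π^k(19) = [19, 10, 1] for k=0..2.
Cycle lengths of π_19 on ℤ/27ℤ: [3, 3, 3, 3, 3, 3, 1, 1, 1, 1, 1, 1, 1, 1, 1]; 15 cycles in total.
Σ(ℓ_i−1) = 27−15 = 12; sign = (−1)^12 = +1.

+1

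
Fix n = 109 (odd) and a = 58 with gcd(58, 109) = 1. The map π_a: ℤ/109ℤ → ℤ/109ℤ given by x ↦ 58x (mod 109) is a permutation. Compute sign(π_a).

-1

Start at x=93: 93 → 53 → 22 → 77 → 106 → 44 → 45 → … (one orbit).
π_58 has 2 disjoint cycles with lengths [108, 1] on {0,…,108}.
109 − 2 = 107 transpositions; sign(π) = (−1)^107 = -1.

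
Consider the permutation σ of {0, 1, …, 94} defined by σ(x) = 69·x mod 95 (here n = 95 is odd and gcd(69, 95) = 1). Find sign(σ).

Trace 26: π^k(26) = [26, 84, 1, 69, 11, 94] for k=0..5.
Cycle lengths of π_69 on ℤ/95ℤ: [6, 6, 6, 6, 6, 6, 6, 6, 6, 6, 6, 6, 6, 6, 6, 2, 2, 1]; 18 cycles in total.
Σ(ℓ_i−1) = 95−18 = 77; sign = (−1)^77 = -1.
Via Zolotarev, sign(π_{69}) = (69|95) = -1.

-1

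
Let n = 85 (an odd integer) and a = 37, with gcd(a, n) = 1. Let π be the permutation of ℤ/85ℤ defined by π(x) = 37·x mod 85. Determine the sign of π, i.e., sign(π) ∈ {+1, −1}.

Orbit of 19 under x↦37x: [19, 23, 1, 37, 9, 78, 81]… (length divides ord_85(37)).
π_37 has 7 disjoint cycles with lengths [16, 16, 16, 16, 16, 4, 1] on {0,…,84}.
With 7 cycles on 85 points, sign = (−1)^{85−7} = +1.

+1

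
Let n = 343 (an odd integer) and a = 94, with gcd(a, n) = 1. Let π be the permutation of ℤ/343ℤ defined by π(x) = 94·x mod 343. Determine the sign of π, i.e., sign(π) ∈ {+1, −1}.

Start at x=30: 30 → 76 → 284 → 285 → 36 → 297 → 135 → … (one orbit).
4 cycles of lengths [294, 42, 6, 1].
sign(π) = (−1)^{n − #cycles} = (−1)^{343−4} = (−1)^339 = -1.
Via Zolotarev, sign(π_{94}) = (94|343) = -1.

-1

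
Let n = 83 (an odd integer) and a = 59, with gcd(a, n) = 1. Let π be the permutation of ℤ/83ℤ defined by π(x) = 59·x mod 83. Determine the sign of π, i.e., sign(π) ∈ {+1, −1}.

Trace 12: π^k(12) = [12, 44, 23, 29, 51, 21, 77] for k=0..6.
π_59 has 3 disjoint cycles with lengths [41, 41, 1] on {0,…,82}.
With 3 cycles on 83 points, sign = (−1)^{83−3} = +1.

+1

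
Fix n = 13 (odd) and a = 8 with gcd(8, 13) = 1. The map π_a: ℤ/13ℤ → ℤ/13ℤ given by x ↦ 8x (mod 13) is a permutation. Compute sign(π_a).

-1

Orbit of 12 under x↦8x: [12, 5, 1, 8]… (length divides ord_13(8)).
4 cycles of lengths [4, 4, 4, 1].
Σ(ℓ_i−1) = 13−4 = 9; sign = (−1)^9 = -1.
Check: (8/13) = -1 by Zolotarev.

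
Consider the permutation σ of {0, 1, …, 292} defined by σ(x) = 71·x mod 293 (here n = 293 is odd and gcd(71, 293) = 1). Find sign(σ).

Start at x=24: 24 → 239 → 268 → 276 → 258 → 152 → 244 → … (one orbit).
Decompose π into cycles: lengths [146, 146, 1] (3 cycles, including the fixed point 0).
sign(π) = (−1)^{n − #cycles} = (−1)^{293−3} = (−1)^290 = +1.
Check: (71/293) = +1 by Zolotarev.

+1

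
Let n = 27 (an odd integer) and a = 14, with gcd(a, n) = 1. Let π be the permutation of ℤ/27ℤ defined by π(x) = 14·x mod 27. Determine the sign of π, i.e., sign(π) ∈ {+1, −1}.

-1

Trace 25: π^k(25) = [25, 26, 13, 20, 10, 5, 16] for k=0..6.
Cycle lengths of π_14 on ℤ/27ℤ: [18, 6, 2, 1]; 4 cycles in total.
n − c = 27 − 4 = 23; sign = (−1)^23 = -1.
Check: (14/27) = -1 by Zolotarev.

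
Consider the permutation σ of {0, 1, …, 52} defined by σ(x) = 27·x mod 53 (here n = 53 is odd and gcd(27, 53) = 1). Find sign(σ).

Trace 47: π^k(47) = [47, 50, 25, 39, 46, 23, 38] for k=0..6.
Decompose π into cycles: lengths [52, 1] (2 cycles, including the fixed point 0).
n − c = 53 − 2 = 51; sign = (−1)^51 = -1.

-1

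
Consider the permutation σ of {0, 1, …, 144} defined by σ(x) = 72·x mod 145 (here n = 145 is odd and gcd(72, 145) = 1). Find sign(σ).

+1

Start at x=9: 9 → 68 → 111 → 17 → 64 → 113 → 16 → … (one orbit).
The orbit structure of x ↦ 72x mod 145: 7 orbits of sizes [28, 28, 28, 28, 28, 4, 1].
n − c = 145 − 7 = 138; sign = (−1)^138 = +1.
(72|145)_J = +1 (Zolotarev's lemma cross-check).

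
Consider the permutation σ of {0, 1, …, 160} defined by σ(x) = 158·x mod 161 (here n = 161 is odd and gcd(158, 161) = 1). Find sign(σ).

-1

Trace 64: π^k(64) = [64, 130, 93, 43, 32, 65, 127] for k=0..6.
Cycle type of π: 66×2 + 22 + 3×2 + 1; total 6 cycles.
sign(π) = (−1)^{n − #cycles} = (−1)^{161−6} = (−1)^155 = -1.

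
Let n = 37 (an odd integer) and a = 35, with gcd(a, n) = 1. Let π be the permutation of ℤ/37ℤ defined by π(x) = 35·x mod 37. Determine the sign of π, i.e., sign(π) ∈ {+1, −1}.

-1

Trace 32: π^k(32) = [32, 10, 17, 3, 31, 12, 13] for k=0..6.
Decompose π into cycles: lengths [36, 1] (2 cycles, including the fixed point 0).
37 − 2 = 35 transpositions; sign(π) = (−1)^35 = -1.
Zolotarev: (35|37) = -1, matching the cycle-count sign.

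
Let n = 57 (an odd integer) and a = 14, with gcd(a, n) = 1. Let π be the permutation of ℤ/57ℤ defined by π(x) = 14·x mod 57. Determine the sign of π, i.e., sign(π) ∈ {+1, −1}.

+1

Orbit of 53 under x↦14x: [53, 1, 14, 25, 8, 55, 29]… (length divides ord_57(14)).
The orbit structure of x ↦ 14x mod 57: 5 orbits of sizes [18, 18, 18, 2, 1].
With 5 cycles on 57 points, sign = (−1)^{57−5} = +1.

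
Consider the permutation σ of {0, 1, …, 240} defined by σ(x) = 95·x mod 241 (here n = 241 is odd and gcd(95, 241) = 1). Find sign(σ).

Orbit of 121 under x↦95x: [121, 168, 54, 69, 48, 222, 123]… (length divides ord_241(95)).
Cycle lengths of π_95 on ℤ/241ℤ: [240, 1]; 2 cycles in total.
241 − 2 = 239 transpositions; sign(π) = (−1)^239 = -1.
Via Zolotarev, sign(π_{95}) = (95|241) = -1.

-1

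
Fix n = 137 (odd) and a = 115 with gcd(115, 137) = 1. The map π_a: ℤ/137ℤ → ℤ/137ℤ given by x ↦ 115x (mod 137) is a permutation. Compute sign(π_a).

Orbit of 115 under x↦115x: [115, 73, 38, 123, 34, 74, 16]… (length divides ord_137(115)).
Cycle type of π: 17×8 + 1; total 9 cycles.
137 − 9 = 128 transpositions; sign(π) = (−1)^128 = +1.
The Jacobi symbol (115|137) = +1 (Zolotarev) agrees.

+1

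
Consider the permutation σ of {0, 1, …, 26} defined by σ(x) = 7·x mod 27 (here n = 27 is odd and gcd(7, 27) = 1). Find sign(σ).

+1

Orbit of 22 under x↦7x: [22, 19, 25, 13, 10, 16, 4]… (length divides ord_27(7)).
π_7 has 7 disjoint cycles with lengths [9, 9, 3, 3, 1, 1, 1] on {0,…,26}.
sign(π) = (−1)^{n − #cycles} = (−1)^{27−7} = (−1)^20 = +1.
The Jacobi symbol (7|27) = +1 (Zolotarev) agrees.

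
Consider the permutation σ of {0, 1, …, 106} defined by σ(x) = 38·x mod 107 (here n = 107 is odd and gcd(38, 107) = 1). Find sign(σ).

Trace 20: π^k(20) = [20, 11, 97, 48, 5, 83, 51] for k=0..6.
Decompose π into cycles: lengths [106, 1] (2 cycles, including the fixed point 0).
107 − 2 = 105 transpositions; sign(π) = (−1)^105 = -1.
Zolotarev: (38|107) = -1, matching the cycle-count sign.

-1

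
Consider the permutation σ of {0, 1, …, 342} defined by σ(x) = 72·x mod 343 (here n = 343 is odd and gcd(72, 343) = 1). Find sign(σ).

+1

Orbit of 295 under x↦72x: [295, 317, 186, 15, 51, 242, 274]… (length divides ord_343(72)).
π_72 has 7 disjoint cycles with lengths [147, 147, 21, 21, 3, 3, 1] on {0,…,342}.
n − c = 343 − 7 = 336; sign = (−1)^336 = +1.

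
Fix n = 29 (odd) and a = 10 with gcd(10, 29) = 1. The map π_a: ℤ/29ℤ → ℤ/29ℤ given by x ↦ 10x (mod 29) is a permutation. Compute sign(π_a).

Trace 28: π^k(28) = [28, 19, 16, 15, 5, 21, 7] for k=0..6.
π_10 has 2 disjoint cycles with lengths [28, 1] on {0,…,28}.
29 − 2 = 27 transpositions; sign(π) = (−1)^27 = -1.
Check: (10/29) = -1 by Zolotarev.

-1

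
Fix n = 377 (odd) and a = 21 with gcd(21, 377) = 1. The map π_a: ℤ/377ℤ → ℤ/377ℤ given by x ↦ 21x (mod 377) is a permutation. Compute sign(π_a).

+1

Trace 200: π^k(200) = [200, 53, 359, 376, 356, 313, 164] for k=0..6.
Decompose π into cycles: lengths [28, 28, 28, 28, 28, 28, 28, 28, 28, 28, 28, 28, 28, 4, 4, 4, 1] (17 cycles, including the fixed point 0).
n − c = 377 − 17 = 360; sign = (−1)^360 = +1.
The Jacobi symbol (21|377) = +1 (Zolotarev) agrees.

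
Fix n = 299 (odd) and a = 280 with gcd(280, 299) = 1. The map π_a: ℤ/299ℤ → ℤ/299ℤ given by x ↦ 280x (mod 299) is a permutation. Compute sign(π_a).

Start at x=150: 150 → 140 → 31 → 9 → 128 → 259 → 162 → … (one orbit).
6 cycles of lengths [132, 132, 12, 11, 11, 1].
6 cycles on 299: each ℓ→(−1)^(ℓ−1), product (−1)^293 = -1.
Check: (280/299) = -1 by Zolotarev.

-1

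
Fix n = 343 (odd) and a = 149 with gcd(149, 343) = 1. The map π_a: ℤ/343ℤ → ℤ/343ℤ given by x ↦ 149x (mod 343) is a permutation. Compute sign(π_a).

Trace 57: π^k(57) = [57, 261, 130, 162, 128, 207, 316] for k=0..6.
Cycle type of π: 147×2 + 21×2 + 3×2 + 1; total 7 cycles.
n − c = 343 − 7 = 336; sign = (−1)^336 = +1.
Zolotarev: (149|343) = +1, matching the cycle-count sign.

+1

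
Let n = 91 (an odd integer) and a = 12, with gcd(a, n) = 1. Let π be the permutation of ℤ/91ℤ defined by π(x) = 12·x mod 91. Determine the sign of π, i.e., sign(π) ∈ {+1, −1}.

Orbit of 38 under x↦12x: [38, 1, 12, 53, 90, 79]… (length divides ord_91(12)).
Cycle type of π: 6×13 + 2×6 + 1; total 20 cycles.
sign(π) = (−1)^{n − #cycles} = (−1)^{91−20} = (−1)^71 = -1.
(12|91)_J = -1 (Zolotarev's lemma cross-check).

-1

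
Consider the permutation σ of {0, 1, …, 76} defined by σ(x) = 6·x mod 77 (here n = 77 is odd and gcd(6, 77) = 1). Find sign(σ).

+1

Orbit of 6 under x↦6x: [6, 36, 62, 64, 76, 71, 41]… (length divides ord_77(6)).
Cycle lengths of π_6 on ℤ/77ℤ: [10, 10, 10, 10, 10, 10, 10, 2, 2, 2, 1]; 11 cycles in total.
sign(π) = (−1)^{n − #cycles} = (−1)^{77−11} = (−1)^66 = +1.
Via Zolotarev, sign(π_{6}) = (6|77) = +1.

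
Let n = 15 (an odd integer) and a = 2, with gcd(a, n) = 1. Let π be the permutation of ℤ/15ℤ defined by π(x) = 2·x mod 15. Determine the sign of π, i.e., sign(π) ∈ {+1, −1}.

+1

Start at x=2: 2 → 4 → 8 → 1 → 2 (one orbit).
Cycle type of π: 4×3 + 2 + 1; total 5 cycles.
With 5 cycles on 15 points, sign = (−1)^{15−5} = +1.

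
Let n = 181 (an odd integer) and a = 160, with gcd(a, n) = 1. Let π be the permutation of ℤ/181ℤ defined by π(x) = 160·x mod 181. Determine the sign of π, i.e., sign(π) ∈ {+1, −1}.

-1

Start at x=140: 140 → 137 → 19 → 144 → 53 → 154 → 24 → … (one orbit).
Cycle type of π: 180 + 1; total 2 cycles.
With 2 cycles on 181 points, sign = (−1)^{181−2} = -1.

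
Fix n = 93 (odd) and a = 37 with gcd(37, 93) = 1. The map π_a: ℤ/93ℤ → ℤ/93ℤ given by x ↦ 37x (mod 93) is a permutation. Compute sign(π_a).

Start at x=25: 25 → 88 → 1 → 37 → 67 → 61 → 25 (one orbit).
Decompose π into cycles: lengths [6, 6, 6, 6, 6, 6, 6, 6, 6, 6, 6, 6, 6, 6, 6, 1, 1, 1] (18 cycles, including the fixed point 0).
n − c = 93 − 18 = 75; sign = (−1)^75 = -1.

-1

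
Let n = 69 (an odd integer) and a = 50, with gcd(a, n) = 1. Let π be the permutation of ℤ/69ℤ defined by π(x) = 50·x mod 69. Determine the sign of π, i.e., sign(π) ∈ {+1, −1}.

Orbit of 50 under x↦50x: [50, 16, 41, 49, 35, 25, 8]… (length divides ord_69(50)).
Cycle lengths of π_50 on ℤ/69ℤ: [22, 22, 11, 11, 2, 1]; 6 cycles in total.
n − c = 69 − 6 = 63; sign = (−1)^63 = -1.
Zolotarev: (50|69) = -1, matching the cycle-count sign.

-1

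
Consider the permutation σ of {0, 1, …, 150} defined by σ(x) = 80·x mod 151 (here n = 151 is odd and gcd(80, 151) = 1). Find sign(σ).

Orbit of 80 under x↦80x: [80, 58, 110, 42, 38, 20, 90]… (length divides ord_151(80)).
The orbit structure of x ↦ 80x mod 151: 3 orbits of sizes [75, 75, 1].
3 cycles on 151: each ℓ→(−1)^(ℓ−1), product (−1)^148 = +1.
Zolotarev: (80|151) = +1, matching the cycle-count sign.

+1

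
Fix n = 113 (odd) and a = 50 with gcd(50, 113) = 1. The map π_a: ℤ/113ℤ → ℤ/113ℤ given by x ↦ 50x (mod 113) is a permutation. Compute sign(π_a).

+1

Start at x=50: 50 → 14 → 22 → 83 → 82 → 32 → 18 → … (one orbit).
π_50 has 3 disjoint cycles with lengths [56, 56, 1] on {0,…,112}.
With 3 cycles on 113 points, sign = (−1)^{113−3} = +1.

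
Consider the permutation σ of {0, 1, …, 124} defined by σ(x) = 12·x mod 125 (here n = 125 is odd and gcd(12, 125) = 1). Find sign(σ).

Orbit of 118 under x↦12x: [118, 41, 117, 29, 98, 51, 112]… (length divides ord_125(12)).
Decompose π into cycles: lengths [100, 20, 4, 1] (4 cycles, including the fixed point 0).
n − c = 125 − 4 = 121; sign = (−1)^121 = -1.

-1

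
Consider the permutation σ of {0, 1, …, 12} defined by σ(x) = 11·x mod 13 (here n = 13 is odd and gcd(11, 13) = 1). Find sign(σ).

-1

Orbit of 3 under x↦11x: [3, 7, 12, 2, 9, 8, 10]… (length divides ord_13(11)).
Cycle type of π: 12 + 1; total 2 cycles.
n − c = 13 − 2 = 11; sign = (−1)^11 = -1.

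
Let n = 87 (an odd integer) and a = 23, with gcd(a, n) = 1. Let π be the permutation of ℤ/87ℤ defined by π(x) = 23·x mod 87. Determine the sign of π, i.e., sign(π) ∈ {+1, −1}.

Start at x=16: 16 → 20 → 25 → 53 → 1 → 23 → 7 → … (one orbit).
The orbit structure of x ↦ 23x mod 87: 10 orbits of sizes [14, 14, 14, 14, 7, 7, 7, 7, 2, 1].
sign(π) = (−1)^{n − #cycles} = (−1)^{87−10} = (−1)^77 = -1.
Via Zolotarev, sign(π_{23}) = (23|87) = -1.

-1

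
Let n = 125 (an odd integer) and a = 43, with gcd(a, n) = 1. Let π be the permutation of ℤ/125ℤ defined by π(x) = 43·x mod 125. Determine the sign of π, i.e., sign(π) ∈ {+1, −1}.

Orbit of 107 under x↦43x: [107, 101, 93, 124, 82, 26, 118]… (length divides ord_125(43)).
The orbit structure of x ↦ 43x mod 125: 12 orbits of sizes [20, 20, 20, 20, 20, 4, 4, 4, 4, 4, 4, 1].
n − c = 125 − 12 = 113; sign = (−1)^113 = -1.

-1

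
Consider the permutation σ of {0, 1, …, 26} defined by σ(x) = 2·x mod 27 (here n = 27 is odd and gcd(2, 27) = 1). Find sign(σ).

-1

Trace 19: π^k(19) = [19, 11, 22, 17, 7, 14, 1] for k=0..6.
The orbit structure of x ↦ 2x mod 27: 4 orbits of sizes [18, 6, 2, 1].
4 cycles on 27: each ℓ→(−1)^(ℓ−1), product (−1)^23 = -1.
Zolotarev: (2|27) = -1, matching the cycle-count sign.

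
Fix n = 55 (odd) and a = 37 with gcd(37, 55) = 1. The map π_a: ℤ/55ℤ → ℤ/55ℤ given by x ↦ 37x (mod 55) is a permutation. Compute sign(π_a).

-1

Orbit of 16 under x↦37x: [16, 42, 14, 23, 26, 27, 9]… (length divides ord_55(37)).
6 cycles of lengths [20, 20, 5, 5, 4, 1].
With 6 cycles on 55 points, sign = (−1)^{55−6} = -1.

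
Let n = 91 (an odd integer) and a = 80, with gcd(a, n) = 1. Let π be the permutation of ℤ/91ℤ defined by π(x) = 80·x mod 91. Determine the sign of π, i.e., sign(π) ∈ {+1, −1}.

+1

Orbit of 81 under x↦80x: [81, 19, 64, 24, 9, 83, 88]… (length divides ord_91(80)).
Decompose π into cycles: lengths [12, 12, 12, 12, 12, 12, 12, 6, 1] (9 cycles, including the fixed point 0).
With 9 cycles on 91 points, sign = (−1)^{91−9} = +1.
Check: (80/91) = +1 by Zolotarev.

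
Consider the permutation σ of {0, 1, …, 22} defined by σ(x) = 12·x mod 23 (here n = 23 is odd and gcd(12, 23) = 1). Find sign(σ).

Start at x=4: 4 → 2 → 1 → 12 → 6 → 3 → 13 → … (one orbit).
Cycle lengths of π_12 on ℤ/23ℤ: [11, 11, 1]; 3 cycles in total.
Σ(ℓ_i−1) = 23−3 = 20; sign = (−1)^20 = +1.

+1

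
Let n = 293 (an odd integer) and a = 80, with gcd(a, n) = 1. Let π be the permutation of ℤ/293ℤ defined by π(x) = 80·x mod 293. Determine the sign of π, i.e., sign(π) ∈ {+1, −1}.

Orbit of 29 under x↦80x: [29, 269, 131, 225, 127, 198, 18]… (length divides ord_293(80)).
π_80 has 2 disjoint cycles with lengths [292, 1] on {0,…,292}.
293 − 2 = 291 transpositions; sign(π) = (−1)^291 = -1.
Zolotarev: (80|293) = -1, matching the cycle-count sign.

-1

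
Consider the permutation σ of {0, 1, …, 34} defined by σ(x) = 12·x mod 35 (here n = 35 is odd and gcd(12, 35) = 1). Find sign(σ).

+1

Orbit of 13 under x↦12x: [13, 16, 17, 29, 33, 11, 27]… (length divides ord_35(12)).
The orbit structure of x ↦ 12x mod 35: 5 orbits of sizes [12, 12, 6, 4, 1].
35 − 5 = 30 transpositions; sign(π) = (−1)^30 = +1.
(12|35)_J = +1 (Zolotarev's lemma cross-check).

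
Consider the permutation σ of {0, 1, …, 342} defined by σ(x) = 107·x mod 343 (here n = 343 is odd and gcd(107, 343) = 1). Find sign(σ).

+1

Orbit of 254 under x↦107x: [254, 81, 92, 240, 298, 330, 324]… (length divides ord_343(107)).
The orbit structure of x ↦ 107x mod 343: 7 orbits of sizes [147, 147, 21, 21, 3, 3, 1].
7 cycles on 343: each ℓ→(−1)^(ℓ−1), product (−1)^336 = +1.
Check: (107/343) = +1 by Zolotarev.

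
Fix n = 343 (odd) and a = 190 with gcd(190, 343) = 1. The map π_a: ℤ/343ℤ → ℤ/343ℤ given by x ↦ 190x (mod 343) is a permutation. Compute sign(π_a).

+1

Trace 162: π^k(162) = [162, 253, 50, 239, 134, 78, 71] for k=0..6.
The orbit structure of x ↦ 190x mod 343: 19 orbits of sizes [49, 49, 49, 49, 49, 49, 7, 7, 7, 7, 7, 7, 1, 1, 1, 1, 1, 1, 1].
343 − 19 = 324 transpositions; sign(π) = (−1)^324 = +1.
Via Zolotarev, sign(π_{190}) = (190|343) = +1.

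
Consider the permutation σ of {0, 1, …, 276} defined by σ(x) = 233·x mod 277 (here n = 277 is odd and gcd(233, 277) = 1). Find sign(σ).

Trace 182: π^k(182) = [182, 25, 8, 202, 253, 225, 72] for k=0..6.
π_233 has 2 disjoint cycles with lengths [276, 1] on {0,…,276}.
2 cycles on 277: each ℓ→(−1)^(ℓ−1), product (−1)^275 = -1.

-1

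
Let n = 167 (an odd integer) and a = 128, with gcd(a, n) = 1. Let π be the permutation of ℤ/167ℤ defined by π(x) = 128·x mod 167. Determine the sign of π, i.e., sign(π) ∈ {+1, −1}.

+1

Orbit of 128 under x↦128x: [128, 18, 133, 157, 56, 154, 6]… (length divides ord_167(128)).
π_128 has 3 disjoint cycles with lengths [83, 83, 1] on {0,…,166}.
With 3 cycles on 167 points, sign = (−1)^{167−3} = +1.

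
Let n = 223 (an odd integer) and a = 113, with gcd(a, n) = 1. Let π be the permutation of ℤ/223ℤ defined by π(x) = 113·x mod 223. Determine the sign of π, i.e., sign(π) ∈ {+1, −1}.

-1

Trace 111: π^k(111) = [111, 55, 194, 68, 102, 153, 118] for k=0..6.
Decompose π into cycles: lengths [222, 1] (2 cycles, including the fixed point 0).
Σ(ℓ_i−1) = 223−2 = 221; sign = (−1)^221 = -1.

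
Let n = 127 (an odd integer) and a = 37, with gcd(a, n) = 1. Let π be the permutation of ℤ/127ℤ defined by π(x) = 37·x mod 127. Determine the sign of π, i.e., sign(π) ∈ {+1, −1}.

+1

Trace 107: π^k(107) = [107, 22, 52, 19, 68, 103, 1] for k=0..6.
15 cycles of lengths [9, 9, 9, 9, 9, 9, 9, 9, 9, 9, 9, 9, 9, 9, 1].
n − c = 127 − 15 = 112; sign = (−1)^112 = +1.
The Jacobi symbol (37|127) = +1 (Zolotarev) agrees.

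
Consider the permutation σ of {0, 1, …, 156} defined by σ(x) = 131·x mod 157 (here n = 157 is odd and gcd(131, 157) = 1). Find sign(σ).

Orbit of 86 under x↦131x: [86, 119, 46, 60, 10, 54, 9]… (length divides ord_157(131)).
Cycle lengths of π_131 on ℤ/157ℤ: [156, 1]; 2 cycles in total.
2 cycles on 157: each ℓ→(−1)^(ℓ−1), product (−1)^155 = -1.

-1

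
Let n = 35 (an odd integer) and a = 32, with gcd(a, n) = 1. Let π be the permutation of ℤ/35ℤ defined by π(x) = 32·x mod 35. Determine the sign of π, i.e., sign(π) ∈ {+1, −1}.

Trace 23: π^k(23) = [23, 1, 32, 9, 8, 11, 2] for k=0..6.
Cycle type of π: 12×2 + 4 + 3×2 + 1; total 6 cycles.
6 cycles on 35: each ℓ→(−1)^(ℓ−1), product (−1)^29 = -1.
(32|35)_J = -1 (Zolotarev's lemma cross-check).

-1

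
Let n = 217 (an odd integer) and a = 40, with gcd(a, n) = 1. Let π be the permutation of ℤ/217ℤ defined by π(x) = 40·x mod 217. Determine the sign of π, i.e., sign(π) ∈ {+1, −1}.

-1

Trace 72: π^k(72) = [72, 59, 190, 5, 200, 188, 142] for k=0..6.
10 cycles of lengths [30, 30, 30, 30, 30, 30, 15, 15, 6, 1].
sign(π) = (−1)^{n − #cycles} = (−1)^{217−10} = (−1)^207 = -1.
Via Zolotarev, sign(π_{40}) = (40|217) = -1.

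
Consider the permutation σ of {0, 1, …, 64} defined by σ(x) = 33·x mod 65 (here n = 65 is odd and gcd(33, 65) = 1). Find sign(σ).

Start at x=2: 2 → 1 → 33 → 49 → 57 → 61 → 63 → … (one orbit).
The orbit structure of x ↦ 33x mod 65: 7 orbits of sizes [12, 12, 12, 12, 12, 4, 1].
Σ(ℓ_i−1) = 65−7 = 58; sign = (−1)^58 = +1.
The Jacobi symbol (33|65) = +1 (Zolotarev) agrees.

+1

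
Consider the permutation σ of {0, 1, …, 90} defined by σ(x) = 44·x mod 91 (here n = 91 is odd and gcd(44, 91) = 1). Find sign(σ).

-1

Orbit of 86 under x↦44x: [86, 53, 57, 51, 60, 1, 44]… (length divides ord_91(44)).
The orbit structure of x ↦ 44x mod 91: 12 orbits of sizes [12, 12, 12, 12, 12, 12, 4, 4, 4, 3, 3, 1].
12 cycles on 91: each ℓ→(−1)^(ℓ−1), product (−1)^79 = -1.
(44|91)_J = -1 (Zolotarev's lemma cross-check).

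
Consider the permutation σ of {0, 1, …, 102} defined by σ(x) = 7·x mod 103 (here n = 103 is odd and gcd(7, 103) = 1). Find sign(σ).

+1

Start at x=18: 18 → 23 → 58 → 97 → 61 → 15 → 2 → … (one orbit).
Decompose π into cycles: lengths [51, 51, 1] (3 cycles, including the fixed point 0).
3 cycles on 103: each ℓ→(−1)^(ℓ−1), product (−1)^100 = +1.
Zolotarev: (7|103) = +1, matching the cycle-count sign.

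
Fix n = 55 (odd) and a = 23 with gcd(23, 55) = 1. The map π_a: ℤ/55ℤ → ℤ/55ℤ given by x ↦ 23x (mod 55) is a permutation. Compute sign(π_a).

Trace 23: π^k(23) = [23, 34, 12, 1] for k=0..3.
22 cycles of lengths [4, 4, 4, 4, 4, 4, 4, 4, 4, 4, 4, 1, 1, 1, 1, 1, 1, 1, 1, 1, 1, 1].
22 cycles on 55: each ℓ→(−1)^(ℓ−1), product (−1)^33 = -1.
Check: (23/55) = -1 by Zolotarev.

-1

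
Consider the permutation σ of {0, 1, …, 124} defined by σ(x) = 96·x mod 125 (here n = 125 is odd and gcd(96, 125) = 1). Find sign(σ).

Orbit of 56 under x↦96x: [56, 1, 96, 91, 111, 31, 101]… (length divides ord_125(96)).
Cycle type of π: 25×4 + 5×4 + 1×5; total 13 cycles.
sign(π) = (−1)^{n − #cycles} = (−1)^{125−13} = (−1)^112 = +1.
The Jacobi symbol (96|125) = +1 (Zolotarev) agrees.

+1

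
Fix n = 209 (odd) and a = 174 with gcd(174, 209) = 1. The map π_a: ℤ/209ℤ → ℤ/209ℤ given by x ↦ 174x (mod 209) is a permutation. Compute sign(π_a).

Orbit of 91 under x↦174x: [91, 159, 78, 196, 37, 168, 181]… (length divides ord_209(174)).
Decompose π into cycles: lengths [90, 90, 18, 5, 5, 1] (6 cycles, including the fixed point 0).
6 cycles on 209: each ℓ→(−1)^(ℓ−1), product (−1)^203 = -1.
(174|209)_J = -1 (Zolotarev's lemma cross-check).

-1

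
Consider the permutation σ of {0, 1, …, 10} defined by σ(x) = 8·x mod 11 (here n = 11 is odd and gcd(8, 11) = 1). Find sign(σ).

Start at x=8: 8 → 9 → 6 → 4 → 10 → 3 → 2 → … (one orbit).
π_8 has 2 disjoint cycles with lengths [10, 1] on {0,…,10}.
2 cycles on 11: each ℓ→(−1)^(ℓ−1), product (−1)^9 = -1.
Check: (8/11) = -1 by Zolotarev.

-1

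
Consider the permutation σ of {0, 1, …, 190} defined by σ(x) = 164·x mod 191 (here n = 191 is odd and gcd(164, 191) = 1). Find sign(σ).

Trace 111: π^k(111) = [111, 59, 126, 36, 174, 77, 22] for k=0..6.
2 cycles of lengths [190, 1].
191 − 2 = 189 transpositions; sign(π) = (−1)^189 = -1.

-1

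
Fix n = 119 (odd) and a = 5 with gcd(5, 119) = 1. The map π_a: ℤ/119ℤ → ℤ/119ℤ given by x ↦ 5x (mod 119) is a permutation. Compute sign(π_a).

+1

Start at x=24: 24 → 1 → 5 → 25 → 6 → 30 → 31 → … (one orbit).
Cycle type of π: 48×2 + 16 + 6 + 1; total 5 cycles.
With 5 cycles on 119 points, sign = (−1)^{119−5} = +1.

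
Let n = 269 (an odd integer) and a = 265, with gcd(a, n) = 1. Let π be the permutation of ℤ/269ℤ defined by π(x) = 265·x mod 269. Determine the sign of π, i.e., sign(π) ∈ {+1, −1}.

Start at x=53: 53 → 57 → 41 → 105 → 118 → 66 → 5 → … (one orbit).
Cycle type of π: 67×4 + 1; total 5 cycles.
269 − 5 = 264 transpositions; sign(π) = (−1)^264 = +1.
The Jacobi symbol (265|269) = +1 (Zolotarev) agrees.

+1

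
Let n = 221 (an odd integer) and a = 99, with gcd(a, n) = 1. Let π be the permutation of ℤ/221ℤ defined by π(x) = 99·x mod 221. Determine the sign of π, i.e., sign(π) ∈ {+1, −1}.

+1

Orbit of 168 under x↦99x: [168, 57, 118, 190, 25, 44, 157]… (length divides ord_221(99)).
Cycle type of π: 16×13 + 4×3 + 1; total 17 cycles.
17 cycles on 221: each ℓ→(−1)^(ℓ−1), product (−1)^204 = +1.
Zolotarev: (99|221) = +1, matching the cycle-count sign.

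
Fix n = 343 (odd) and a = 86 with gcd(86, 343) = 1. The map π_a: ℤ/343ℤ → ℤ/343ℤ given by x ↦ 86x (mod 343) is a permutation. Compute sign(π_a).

Orbit of 291 under x↦86x: [291, 330, 254, 235, 316, 79, 277]… (length divides ord_343(86)).
π_86 has 7 disjoint cycles with lengths [147, 147, 21, 21, 3, 3, 1] on {0,…,342}.
343 − 7 = 336 transpositions; sign(π) = (−1)^336 = +1.
The Jacobi symbol (86|343) = +1 (Zolotarev) agrees.

+1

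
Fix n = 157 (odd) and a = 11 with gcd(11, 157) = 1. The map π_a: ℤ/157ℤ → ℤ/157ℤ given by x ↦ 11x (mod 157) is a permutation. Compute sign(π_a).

+1

Orbit of 30 under x↦11x: [30, 16, 19, 52, 101, 12, 132]… (length divides ord_157(11)).
Cycle lengths of π_11 on ℤ/157ℤ: [39, 39, 39, 39, 1]; 5 cycles in total.
sign(π) = (−1)^{n − #cycles} = (−1)^{157−5} = (−1)^152 = +1.
Check: (11/157) = +1 by Zolotarev.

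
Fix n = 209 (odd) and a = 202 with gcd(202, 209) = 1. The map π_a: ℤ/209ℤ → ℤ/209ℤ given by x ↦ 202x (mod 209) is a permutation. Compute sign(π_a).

-1

Trace 179: π^k(179) = [179, 1, 202, 49, 75, 102, 122] for k=0..6.
Decompose π into cycles: lengths [30, 30, 30, 30, 30, 30, 6, 6, 6, 5, 5, 1] (12 cycles, including the fixed point 0).
Σ(ℓ_i−1) = 209−12 = 197; sign = (−1)^197 = -1.
Check: (202/209) = -1 by Zolotarev.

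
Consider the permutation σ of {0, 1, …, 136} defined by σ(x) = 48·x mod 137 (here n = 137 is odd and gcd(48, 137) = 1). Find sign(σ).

-1

Orbit of 129 under x↦48x: [129, 27, 63, 10, 69, 24, 56]… (length divides ord_137(48)).
The orbit structure of x ↦ 48x mod 137: 2 orbits of sizes [136, 1].
n − c = 137 − 2 = 135; sign = (−1)^135 = -1.
Zolotarev: (48|137) = -1, matching the cycle-count sign.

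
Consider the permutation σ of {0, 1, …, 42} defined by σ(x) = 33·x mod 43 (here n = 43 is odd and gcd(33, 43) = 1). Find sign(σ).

Start at x=6: 6 → 26 → 41 → 20 → 15 → 22 → 38 → … (one orbit).
π_33 has 2 disjoint cycles with lengths [42, 1] on {0,…,42}.
n − c = 43 − 2 = 41; sign = (−1)^41 = -1.
Zolotarev: (33|43) = -1, matching the cycle-count sign.

-1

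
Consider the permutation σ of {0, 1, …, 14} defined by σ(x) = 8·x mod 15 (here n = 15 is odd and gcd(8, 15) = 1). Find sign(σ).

Start at x=8: 8 → 4 → 2 → 1 → 8 (one orbit).
π_8 has 5 disjoint cycles with lengths [4, 4, 4, 2, 1] on {0,…,14}.
sign(π) = (−1)^{n − #cycles} = (−1)^{15−5} = (−1)^10 = +1.
The Jacobi symbol (8|15) = +1 (Zolotarev) agrees.

+1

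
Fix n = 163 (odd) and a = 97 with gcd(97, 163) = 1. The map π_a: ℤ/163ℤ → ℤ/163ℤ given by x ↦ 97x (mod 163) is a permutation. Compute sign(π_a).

+1

Orbit of 135 under x↦97x: [135, 55, 119, 133, 24, 46, 61]… (length divides ord_163(97)).
The orbit structure of x ↦ 97x mod 163: 3 orbits of sizes [81, 81, 1].
sign(π) = (−1)^{n − #cycles} = (−1)^{163−3} = (−1)^160 = +1.
Zolotarev: (97|163) = +1, matching the cycle-count sign.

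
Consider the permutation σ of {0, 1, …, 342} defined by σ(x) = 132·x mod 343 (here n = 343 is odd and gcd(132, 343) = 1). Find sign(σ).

Start at x=139: 139 → 169 → 13 → 1 → 132 → 274 → 153 → … (one orbit).
10 cycles of lengths [98, 98, 98, 14, 14, 14, 2, 2, 2, 1].
Σ(ℓ_i−1) = 343−10 = 333; sign = (−1)^333 = -1.
Zolotarev: (132|343) = -1, matching the cycle-count sign.

-1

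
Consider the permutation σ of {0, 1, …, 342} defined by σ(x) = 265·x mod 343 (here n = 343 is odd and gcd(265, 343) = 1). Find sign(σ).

-1

Start at x=251: 251 → 316 → 48 → 29 → 139 → 134 → 181 → … (one orbit).
π_265 has 10 disjoint cycles with lengths [98, 98, 98, 14, 14, 14, 2, 2, 2, 1] on {0,…,342}.
10 cycles on 343: each ℓ→(−1)^(ℓ−1), product (−1)^333 = -1.
Check: (265/343) = -1 by Zolotarev.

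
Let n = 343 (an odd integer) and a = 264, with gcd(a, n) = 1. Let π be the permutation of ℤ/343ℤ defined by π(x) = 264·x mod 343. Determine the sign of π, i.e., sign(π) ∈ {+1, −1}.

-1

Orbit of 197 under x↦264x: [197, 215, 165, 342, 79, 276, 148]… (length divides ord_343(264)).
Decompose π into cycles: lengths [42, 42, 42, 42, 42, 42, 42, 6, 6, 6, 6, 6, 6, 6, 6, 1] (16 cycles, including the fixed point 0).
343 − 16 = 327 transpositions; sign(π) = (−1)^327 = -1.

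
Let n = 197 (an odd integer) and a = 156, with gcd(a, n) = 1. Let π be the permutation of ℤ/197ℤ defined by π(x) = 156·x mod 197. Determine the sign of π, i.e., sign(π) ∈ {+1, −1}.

+1

Trace 100: π^k(100) = [100, 37, 59, 142, 88, 135, 178] for k=0..6.
Cycle lengths of π_156 on ℤ/197ℤ: [49, 49, 49, 49, 1]; 5 cycles in total.
With 5 cycles on 197 points, sign = (−1)^{197−5} = +1.
Check: (156/197) = +1 by Zolotarev.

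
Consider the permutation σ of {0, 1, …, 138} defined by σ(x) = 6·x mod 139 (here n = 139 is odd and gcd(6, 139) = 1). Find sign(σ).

+1

Trace 45: π^k(45) = [45, 131, 91, 129, 79, 57, 64] for k=0..6.
The orbit structure of x ↦ 6x mod 139: 7 orbits of sizes [23, 23, 23, 23, 23, 23, 1].
7 cycles on 139: each ℓ→(−1)^(ℓ−1), product (−1)^132 = +1.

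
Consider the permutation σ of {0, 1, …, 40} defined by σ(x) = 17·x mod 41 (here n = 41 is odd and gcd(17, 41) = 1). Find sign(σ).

-1

Orbit of 1 under x↦17x: [1, 17, 2, 34, 4, 27, 8]… (length divides ord_41(17)).
π_17 has 2 disjoint cycles with lengths [40, 1] on {0,…,40}.
2 cycles on 41: each ℓ→(−1)^(ℓ−1), product (−1)^39 = -1.
(17|41)_J = -1 (Zolotarev's lemma cross-check).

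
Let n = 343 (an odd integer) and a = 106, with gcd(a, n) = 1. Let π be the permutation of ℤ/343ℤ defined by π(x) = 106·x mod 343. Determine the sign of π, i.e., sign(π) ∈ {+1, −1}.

Trace 337: π^k(337) = [337, 50, 155, 309, 169, 78, 36] for k=0..6.
Cycle type of π: 49×6 + 7×6 + 1×7; total 19 cycles.
n − c = 343 − 19 = 324; sign = (−1)^324 = +1.

+1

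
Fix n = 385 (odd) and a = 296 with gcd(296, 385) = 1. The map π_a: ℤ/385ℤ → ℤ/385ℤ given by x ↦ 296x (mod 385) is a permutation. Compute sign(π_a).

-1

Start at x=1: 1 → 296 → 221 → 351 → 331 → 186 → 1 (one orbit).
Cycle lengths of π_296 on ℤ/385ℤ: [6, 6, 6, 6, 6, 6, 6, 6, 6, 6, 6, 6, 6, 6, 6, 6, 6, 6, 6, 6, 6, 6, 6, 6, 6, 6, 6, 6, 6, 6, 6, 6, 6, 6, 6, 6, 6, 6, 6, 6, 6, 6, 6, 6, 6, 6, 6, 6, 6, 6, 3, 3, 3, 3, 3, 3, 3, 3, 3, 3, 2, 2, 2, 2, 2, 2, 2, 2, 2, 2, 2, 2, 2, 2, 2, 2, 2, 2, 2, 2, 2, 2, 2, 2, 2, 1, 1, 1, 1, 1]; 90 cycles in total.
With 90 cycles on 385 points, sign = (−1)^{385−90} = -1.
Via Zolotarev, sign(π_{296}) = (296|385) = -1.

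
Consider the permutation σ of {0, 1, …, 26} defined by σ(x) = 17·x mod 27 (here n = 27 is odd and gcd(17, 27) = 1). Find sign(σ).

Start at x=10: 10 → 8 → 1 → 17 → 19 → 26 → 10 (one orbit).
Cycle type of π: 6×3 + 2×4 + 1; total 8 cycles.
With 8 cycles on 27 points, sign = (−1)^{27−8} = -1.
Via Zolotarev, sign(π_{17}) = (17|27) = -1.

-1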